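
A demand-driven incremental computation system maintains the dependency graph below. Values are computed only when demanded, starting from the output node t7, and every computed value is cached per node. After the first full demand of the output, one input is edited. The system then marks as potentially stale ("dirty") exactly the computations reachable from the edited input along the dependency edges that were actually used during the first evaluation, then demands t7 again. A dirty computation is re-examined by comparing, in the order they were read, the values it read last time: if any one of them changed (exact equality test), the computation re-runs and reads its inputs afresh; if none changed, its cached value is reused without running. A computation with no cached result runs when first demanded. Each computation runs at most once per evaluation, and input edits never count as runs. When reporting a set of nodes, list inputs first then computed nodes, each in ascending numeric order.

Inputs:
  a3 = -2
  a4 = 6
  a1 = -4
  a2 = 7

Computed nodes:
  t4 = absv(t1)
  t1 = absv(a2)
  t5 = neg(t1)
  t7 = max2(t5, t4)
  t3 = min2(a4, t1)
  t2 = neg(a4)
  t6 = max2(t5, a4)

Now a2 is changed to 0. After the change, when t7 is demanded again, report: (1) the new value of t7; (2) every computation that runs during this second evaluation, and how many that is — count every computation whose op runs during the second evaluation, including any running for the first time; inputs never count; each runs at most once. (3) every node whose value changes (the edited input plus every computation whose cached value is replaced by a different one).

New value of t7: 0.
Computations that run: t1, t4, t5, t7 — 4 in total.
Values that change: a2, t1, t4, t5, t7.

First evaluation (everything demanded from the output):
  t1 = absv(7) = 7
  t4 = absv(7) = 7
  t5 = neg(7) = -7
  t7 = max2(-7, 7) = 7

Propagation after the edit:
  t1: runs — a2 7->0; result 0.
  t4: runs — t1 7->0; result 0.
  t5: runs — t1 7->0; result 0.
  t7: runs — t5 -7->0; t4 7->0; result 0.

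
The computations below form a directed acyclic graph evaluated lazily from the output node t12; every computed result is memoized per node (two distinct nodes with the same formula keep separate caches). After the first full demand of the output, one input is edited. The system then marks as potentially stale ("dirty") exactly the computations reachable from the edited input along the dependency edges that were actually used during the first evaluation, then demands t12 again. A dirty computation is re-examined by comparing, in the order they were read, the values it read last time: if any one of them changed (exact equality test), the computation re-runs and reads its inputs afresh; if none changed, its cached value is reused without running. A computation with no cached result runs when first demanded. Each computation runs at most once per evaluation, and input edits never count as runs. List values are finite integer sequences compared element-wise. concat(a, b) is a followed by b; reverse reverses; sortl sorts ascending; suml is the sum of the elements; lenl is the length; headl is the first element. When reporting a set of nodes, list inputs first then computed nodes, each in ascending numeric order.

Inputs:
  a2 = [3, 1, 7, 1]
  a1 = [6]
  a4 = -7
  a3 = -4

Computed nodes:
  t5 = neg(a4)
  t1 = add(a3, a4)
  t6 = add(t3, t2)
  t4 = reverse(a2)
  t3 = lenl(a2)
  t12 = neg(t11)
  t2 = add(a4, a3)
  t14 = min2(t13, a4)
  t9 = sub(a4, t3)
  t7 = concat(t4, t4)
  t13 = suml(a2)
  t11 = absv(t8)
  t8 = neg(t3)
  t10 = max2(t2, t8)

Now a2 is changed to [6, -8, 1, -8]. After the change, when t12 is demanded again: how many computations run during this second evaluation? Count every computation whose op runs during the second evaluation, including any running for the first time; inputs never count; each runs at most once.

First demand of the output computes:
  t3 = lenl([3, 1, 7, 1]) = 4
  t8 = neg(4) = -4
  t11 = absv(-4) = 4
  t12 = neg(4) = -4

After the edit, cleaning proceeds:
  t3: a read changed (a2 [3, 1, 7, 1]->[6, -8, 1, -8]) — executes, giving 4 — identical to its old value.
  t8: dirty, but its reads are unchanged (t3 unchanged); cached -4 stands.
  t11: dirty, but its reads are unchanged (t8 unchanged); cached 4 stands.
  t12: dirty, but its reads are unchanged (t11 unchanged); cached -4 stands.

Note the absorption at t3: it re-runs yet its value is the same, leaving the output's value untouched.

1 computations run: t3.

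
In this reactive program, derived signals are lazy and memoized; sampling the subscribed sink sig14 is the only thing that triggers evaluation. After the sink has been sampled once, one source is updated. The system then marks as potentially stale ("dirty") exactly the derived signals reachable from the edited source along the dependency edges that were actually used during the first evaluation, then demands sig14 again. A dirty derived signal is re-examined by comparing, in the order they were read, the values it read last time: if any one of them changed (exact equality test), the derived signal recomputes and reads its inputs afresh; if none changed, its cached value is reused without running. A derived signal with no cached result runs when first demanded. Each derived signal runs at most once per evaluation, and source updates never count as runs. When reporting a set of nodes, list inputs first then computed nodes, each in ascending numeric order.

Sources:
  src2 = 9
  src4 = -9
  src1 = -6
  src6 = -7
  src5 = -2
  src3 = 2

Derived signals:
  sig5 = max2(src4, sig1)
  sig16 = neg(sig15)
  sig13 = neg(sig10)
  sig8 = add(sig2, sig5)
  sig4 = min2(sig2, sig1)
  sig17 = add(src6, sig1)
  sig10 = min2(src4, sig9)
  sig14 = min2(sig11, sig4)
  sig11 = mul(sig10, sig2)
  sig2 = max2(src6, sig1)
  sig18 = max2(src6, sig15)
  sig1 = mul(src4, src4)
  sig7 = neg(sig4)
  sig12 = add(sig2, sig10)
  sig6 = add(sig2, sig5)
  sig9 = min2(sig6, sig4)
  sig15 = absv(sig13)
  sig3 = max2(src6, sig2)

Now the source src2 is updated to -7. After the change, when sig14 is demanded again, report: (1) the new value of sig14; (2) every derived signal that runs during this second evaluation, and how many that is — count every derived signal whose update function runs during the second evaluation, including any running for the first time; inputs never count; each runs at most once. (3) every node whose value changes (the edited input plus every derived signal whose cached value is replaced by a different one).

Demanding sig14 again yields -729.
0 derived signals run: none.
The nodes whose values change: src2.
Note the shortcut — nothing in the graph depends on src2 at all, so no recomputation happens.

First demand of the output computes:
  sig1 = mul(-9, -9) = 81
  sig2 = max2(-7, 81) = 81
  sig4 = min2(81, 81) = 81
  sig5 = max2(-9, 81) = 81
  sig6 = add(81, 81) = 162
  sig9 = min2(162, 81) = 81
  sig10 = min2(-9, 81) = -9
  sig11 = mul(-9, 81) = -729
  sig14 = min2(-729, 81) = -729

After the edit, cleaning proceeds:
  no node depends on src2 at all; the second demand re-runs nothing.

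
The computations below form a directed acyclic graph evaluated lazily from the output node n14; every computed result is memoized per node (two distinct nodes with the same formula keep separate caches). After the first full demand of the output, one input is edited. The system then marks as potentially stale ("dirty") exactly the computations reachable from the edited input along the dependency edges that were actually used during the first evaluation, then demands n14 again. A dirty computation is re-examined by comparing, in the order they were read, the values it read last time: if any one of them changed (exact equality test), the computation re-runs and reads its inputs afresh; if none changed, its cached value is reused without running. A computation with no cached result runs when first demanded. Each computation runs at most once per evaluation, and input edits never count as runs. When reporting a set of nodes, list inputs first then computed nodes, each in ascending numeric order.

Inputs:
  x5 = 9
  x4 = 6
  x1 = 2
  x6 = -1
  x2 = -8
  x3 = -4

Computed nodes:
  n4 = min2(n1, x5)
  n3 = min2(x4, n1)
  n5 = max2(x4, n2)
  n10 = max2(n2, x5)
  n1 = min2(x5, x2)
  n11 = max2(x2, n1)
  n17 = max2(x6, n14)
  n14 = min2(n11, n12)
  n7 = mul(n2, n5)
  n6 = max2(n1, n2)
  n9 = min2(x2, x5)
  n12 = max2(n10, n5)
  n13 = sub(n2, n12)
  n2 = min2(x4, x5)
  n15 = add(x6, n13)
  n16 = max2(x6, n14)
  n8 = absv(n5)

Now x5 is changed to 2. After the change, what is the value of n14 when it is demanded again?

First demand of the output computes:
  n1 = min2(9, -8) = -8
  n2 = min2(6, 9) = 6
  n5 = max2(6, 6) = 6
  n10 = max2(6, 9) = 9
  n11 = max2(-8, -8) = -8
  n12 = max2(9, 6) = 9
  n14 = min2(-8, 9) = -8

After the edit, cleaning proceeds:
  n1: a read changed (x5 9->2) — executes, giving -8 — identical to its old value.
  n2: a read changed (x5 9->2) — executes, giving 2.
  n5: a read changed (n2 6->2) — executes, giving 6 — identical to its old value.
  n10: a read changed (n2 6->2; x5 9->2) — executes, giving 2.
  n11: dirty, but its reads are unchanged (x2 unchanged, n1 unchanged); cached -8 stands.
  n12: a read changed (n10 9->2) — executes, giving 6.
  n14: a read changed (n12 9->6) — executes, giving -8 — identical to its old value.

Note where the cutoff bites: n11 is checked, finds nothing changed, and keeps its cache.

Demanding n14 again yields -8.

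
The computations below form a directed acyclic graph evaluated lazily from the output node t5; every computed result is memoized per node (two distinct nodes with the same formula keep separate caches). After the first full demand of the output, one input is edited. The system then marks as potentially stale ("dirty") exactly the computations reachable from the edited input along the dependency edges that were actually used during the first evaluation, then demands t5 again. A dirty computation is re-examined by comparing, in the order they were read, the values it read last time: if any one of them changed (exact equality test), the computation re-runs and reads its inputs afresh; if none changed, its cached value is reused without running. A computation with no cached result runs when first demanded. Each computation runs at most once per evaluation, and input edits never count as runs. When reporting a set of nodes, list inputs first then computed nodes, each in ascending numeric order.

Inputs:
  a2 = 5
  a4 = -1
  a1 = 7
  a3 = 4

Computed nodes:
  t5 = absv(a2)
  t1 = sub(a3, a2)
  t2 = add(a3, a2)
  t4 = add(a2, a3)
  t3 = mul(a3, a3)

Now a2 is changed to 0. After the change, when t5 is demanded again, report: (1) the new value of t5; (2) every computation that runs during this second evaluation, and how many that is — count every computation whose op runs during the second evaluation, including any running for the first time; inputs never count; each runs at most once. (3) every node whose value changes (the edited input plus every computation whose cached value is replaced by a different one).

First demand of the output computes:
  t5 = absv(5) = 5

After the edit, cleaning proceeds:
  t5: a read changed (a2 5->0) — executes, giving 0.

Demanding t5 again yields 0.
1 computations run: t5.
The nodes whose values change: a2, t5.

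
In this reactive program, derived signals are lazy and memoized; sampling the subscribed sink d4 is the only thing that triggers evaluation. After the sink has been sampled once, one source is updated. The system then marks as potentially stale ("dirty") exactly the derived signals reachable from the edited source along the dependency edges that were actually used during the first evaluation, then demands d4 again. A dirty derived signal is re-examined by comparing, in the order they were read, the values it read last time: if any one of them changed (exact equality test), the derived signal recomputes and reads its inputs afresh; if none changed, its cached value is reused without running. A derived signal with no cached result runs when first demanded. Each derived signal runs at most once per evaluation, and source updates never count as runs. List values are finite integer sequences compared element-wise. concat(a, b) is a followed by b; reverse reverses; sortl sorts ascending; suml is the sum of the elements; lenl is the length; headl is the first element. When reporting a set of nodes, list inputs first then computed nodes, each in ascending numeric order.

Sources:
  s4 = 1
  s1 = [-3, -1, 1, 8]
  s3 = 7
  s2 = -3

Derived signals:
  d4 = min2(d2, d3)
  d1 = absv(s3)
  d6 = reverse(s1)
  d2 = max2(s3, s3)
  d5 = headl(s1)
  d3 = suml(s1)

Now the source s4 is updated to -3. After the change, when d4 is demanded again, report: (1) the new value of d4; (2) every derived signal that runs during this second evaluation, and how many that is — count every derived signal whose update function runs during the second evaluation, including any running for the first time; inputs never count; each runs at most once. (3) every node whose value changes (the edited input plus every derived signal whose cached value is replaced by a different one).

First demand of the output computes:
  d2 = max2(7, 7) = 7
  d3 = suml([-3, -1, 1, 8]) = 5
  d4 = min2(7, 5) = 5

After the edit, cleaning proceeds:
  no node depends on s4 at all; the second demand re-runs nothing.

Note the shortcut — nothing in the graph depends on s4 at all, so no recomputation happens.

Demanding d4 again yields 5.
0 derived signals run: none.
The nodes whose values change: s4.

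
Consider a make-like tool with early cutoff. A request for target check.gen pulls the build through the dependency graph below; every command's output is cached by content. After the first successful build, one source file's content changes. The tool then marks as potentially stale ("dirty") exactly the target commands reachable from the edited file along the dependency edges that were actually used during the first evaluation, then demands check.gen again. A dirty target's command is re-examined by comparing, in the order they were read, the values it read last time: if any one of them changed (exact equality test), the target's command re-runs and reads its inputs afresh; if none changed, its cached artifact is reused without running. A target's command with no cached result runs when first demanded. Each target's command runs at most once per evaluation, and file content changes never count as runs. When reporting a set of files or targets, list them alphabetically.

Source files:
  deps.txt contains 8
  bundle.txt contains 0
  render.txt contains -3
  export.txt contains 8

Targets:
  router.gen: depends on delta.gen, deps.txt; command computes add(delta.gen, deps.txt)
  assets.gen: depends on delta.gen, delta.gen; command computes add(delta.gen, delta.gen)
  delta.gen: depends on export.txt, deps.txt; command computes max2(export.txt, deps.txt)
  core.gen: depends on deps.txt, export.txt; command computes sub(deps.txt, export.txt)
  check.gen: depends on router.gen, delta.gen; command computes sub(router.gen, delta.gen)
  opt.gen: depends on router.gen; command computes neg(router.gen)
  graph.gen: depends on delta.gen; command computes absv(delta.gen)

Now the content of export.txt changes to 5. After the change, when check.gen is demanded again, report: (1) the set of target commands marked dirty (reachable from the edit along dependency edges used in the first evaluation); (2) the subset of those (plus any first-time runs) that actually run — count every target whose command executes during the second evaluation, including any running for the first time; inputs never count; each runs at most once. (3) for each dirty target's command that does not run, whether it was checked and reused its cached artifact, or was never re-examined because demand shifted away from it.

The edit dirties: check.gen, delta.gen, router.gen.
1 target commands run: delta.gen.
Cache hits after checking: check.gen, router.gen.
Note the absorption at delta.gen: it re-runs yet its value is the same, leaving the output's value untouched.

First demand of the output computes:
  delta.gen = max2(8, 8) = 8
  router.gen = add(8, 8) = 16
  check.gen = sub(16, 8) = 8

After the edit, cleaning proceeds:
  delta.gen: a read changed (export.txt 8->5) — executes, giving 8 — identical to its old value.
  router.gen: dirty, but its reads are unchanged (delta.gen unchanged, deps.txt unchanged); cached 16 stands.
  check.gen: dirty, but its reads are unchanged (router.gen unchanged, delta.gen unchanged); cached 8 stands.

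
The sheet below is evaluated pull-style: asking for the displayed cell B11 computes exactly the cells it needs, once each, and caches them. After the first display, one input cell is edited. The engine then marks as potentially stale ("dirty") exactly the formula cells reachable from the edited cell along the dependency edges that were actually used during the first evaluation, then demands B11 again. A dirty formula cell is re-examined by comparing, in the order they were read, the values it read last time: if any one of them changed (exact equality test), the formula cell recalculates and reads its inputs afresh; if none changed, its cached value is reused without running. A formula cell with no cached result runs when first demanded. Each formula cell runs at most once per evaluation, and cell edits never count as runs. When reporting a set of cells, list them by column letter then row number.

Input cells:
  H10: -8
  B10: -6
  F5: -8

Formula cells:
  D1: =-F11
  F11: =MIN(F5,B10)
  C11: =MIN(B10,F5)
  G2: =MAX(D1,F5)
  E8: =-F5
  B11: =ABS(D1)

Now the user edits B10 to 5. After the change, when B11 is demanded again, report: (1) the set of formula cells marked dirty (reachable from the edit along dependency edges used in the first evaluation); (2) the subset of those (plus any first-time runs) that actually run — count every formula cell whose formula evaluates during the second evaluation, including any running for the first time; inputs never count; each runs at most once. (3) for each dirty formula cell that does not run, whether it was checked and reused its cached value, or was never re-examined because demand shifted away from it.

First demand of the output computes:
  F11 = MIN(-8, -6) = -8
  D1 = -(-8) = 8
  B11 = ABS(8) = 8

After the edit, cleaning proceeds:
  F11: a read changed (B10 -6->5) — executes, giving -8 — identical to its old value.
  D1: dirty, but its reads are unchanged (F11 unchanged); cached 8 stands.
  B11: dirty, but its reads are unchanged (D1 unchanged); cached 8 stands.

Note the absorption at F11: it re-runs yet its value is the same, leaving the output's value untouched.

The edit dirties: B11, D1, F11.
1 formula cells run: F11.
Cache hits after checking: B11, D1.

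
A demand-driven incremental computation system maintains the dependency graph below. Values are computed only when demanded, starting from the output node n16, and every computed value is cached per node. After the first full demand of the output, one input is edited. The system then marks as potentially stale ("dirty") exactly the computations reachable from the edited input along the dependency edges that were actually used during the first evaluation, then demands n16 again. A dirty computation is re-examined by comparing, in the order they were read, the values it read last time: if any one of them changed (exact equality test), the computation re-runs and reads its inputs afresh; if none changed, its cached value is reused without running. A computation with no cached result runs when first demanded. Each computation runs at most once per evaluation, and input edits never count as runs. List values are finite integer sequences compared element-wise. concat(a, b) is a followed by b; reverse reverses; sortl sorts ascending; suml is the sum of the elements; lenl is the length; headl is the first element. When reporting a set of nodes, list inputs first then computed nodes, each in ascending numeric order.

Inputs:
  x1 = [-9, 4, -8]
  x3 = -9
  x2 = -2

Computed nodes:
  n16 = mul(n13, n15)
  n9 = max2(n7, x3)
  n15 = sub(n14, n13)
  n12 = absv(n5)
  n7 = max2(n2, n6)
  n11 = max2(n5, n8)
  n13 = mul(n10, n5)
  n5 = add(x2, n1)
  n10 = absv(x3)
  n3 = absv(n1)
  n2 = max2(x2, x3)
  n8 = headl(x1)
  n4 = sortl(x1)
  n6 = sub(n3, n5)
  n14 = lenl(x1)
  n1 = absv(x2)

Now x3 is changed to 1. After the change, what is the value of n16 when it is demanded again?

New value of n16: 0.
Key observation: the change is absorbed at n13 — it re-runs but produces the same value, and the output's value is unchanged.

First evaluation (everything demanded from the output):
  n1 = absv(-2) = 2
  n5 = add(-2, 2) = 0
  n10 = absv(-9) = 9
  n13 = mul(9, 0) = 0
  n14 = lenl([-9, 4, -8]) = 3
  n15 = sub(3, 0) = 3
  n16 = mul(0, 3) = 0

Propagation after the edit:
  n10: runs — x3 -9->1; result 1.
  n13: runs — n10 9->1; result 0 (same value as before).
  n15: checked — values it read are unchanged (n14 unchanged, n13 unchanged); reused cached 3 without running.
  n16: checked — values it read are unchanged (n13 unchanged, n15 unchanged); reused cached 0 without running.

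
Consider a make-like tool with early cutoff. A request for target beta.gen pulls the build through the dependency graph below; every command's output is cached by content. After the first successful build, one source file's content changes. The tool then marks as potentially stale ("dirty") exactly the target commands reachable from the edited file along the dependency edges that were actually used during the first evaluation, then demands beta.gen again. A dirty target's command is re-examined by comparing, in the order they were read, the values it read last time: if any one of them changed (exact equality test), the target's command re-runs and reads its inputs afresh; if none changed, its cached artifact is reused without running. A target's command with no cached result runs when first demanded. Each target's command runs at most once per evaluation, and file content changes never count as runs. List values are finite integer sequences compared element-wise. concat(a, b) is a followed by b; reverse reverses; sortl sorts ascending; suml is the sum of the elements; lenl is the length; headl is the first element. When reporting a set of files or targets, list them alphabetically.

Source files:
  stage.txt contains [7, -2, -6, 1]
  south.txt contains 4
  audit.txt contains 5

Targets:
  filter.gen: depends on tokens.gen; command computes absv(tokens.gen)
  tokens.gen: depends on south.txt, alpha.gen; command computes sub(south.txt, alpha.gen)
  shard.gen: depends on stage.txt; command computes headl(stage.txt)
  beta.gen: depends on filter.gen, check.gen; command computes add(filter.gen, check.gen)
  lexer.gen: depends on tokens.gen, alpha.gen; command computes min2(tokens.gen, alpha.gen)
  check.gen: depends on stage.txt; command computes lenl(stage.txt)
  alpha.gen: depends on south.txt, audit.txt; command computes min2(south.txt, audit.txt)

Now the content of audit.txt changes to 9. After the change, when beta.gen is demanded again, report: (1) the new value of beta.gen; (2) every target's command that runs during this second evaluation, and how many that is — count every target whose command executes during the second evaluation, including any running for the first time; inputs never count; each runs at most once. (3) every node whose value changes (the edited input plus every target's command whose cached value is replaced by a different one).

Demanding beta.gen again yields 4.
1 target commands run: alpha.gen.
The nodes whose values change: audit.txt.
Note the absorption at alpha.gen: it re-runs yet its value is the same, leaving the output's value untouched.

First demand of the output computes:
  alpha.gen = min2(4, 5) = 4
  check.gen = lenl([7, -2, -6, 1]) = 4
  tokens.gen = sub(4, 4) = 0
  filter.gen = absv(0) = 0
  beta.gen = add(0, 4) = 4

After the edit, cleaning proceeds:
  alpha.gen: a read changed (audit.txt 5->9) — executes, giving 4 — identical to its old value.
  tokens.gen: dirty, but its reads are unchanged (south.txt unchanged, alpha.gen unchanged); cached 0 stands.
  filter.gen: dirty, but its reads are unchanged (tokens.gen unchanged); cached 0 stands.
  beta.gen: dirty, but its reads are unchanged (filter.gen unchanged, check.gen unchanged); cached 4 stands.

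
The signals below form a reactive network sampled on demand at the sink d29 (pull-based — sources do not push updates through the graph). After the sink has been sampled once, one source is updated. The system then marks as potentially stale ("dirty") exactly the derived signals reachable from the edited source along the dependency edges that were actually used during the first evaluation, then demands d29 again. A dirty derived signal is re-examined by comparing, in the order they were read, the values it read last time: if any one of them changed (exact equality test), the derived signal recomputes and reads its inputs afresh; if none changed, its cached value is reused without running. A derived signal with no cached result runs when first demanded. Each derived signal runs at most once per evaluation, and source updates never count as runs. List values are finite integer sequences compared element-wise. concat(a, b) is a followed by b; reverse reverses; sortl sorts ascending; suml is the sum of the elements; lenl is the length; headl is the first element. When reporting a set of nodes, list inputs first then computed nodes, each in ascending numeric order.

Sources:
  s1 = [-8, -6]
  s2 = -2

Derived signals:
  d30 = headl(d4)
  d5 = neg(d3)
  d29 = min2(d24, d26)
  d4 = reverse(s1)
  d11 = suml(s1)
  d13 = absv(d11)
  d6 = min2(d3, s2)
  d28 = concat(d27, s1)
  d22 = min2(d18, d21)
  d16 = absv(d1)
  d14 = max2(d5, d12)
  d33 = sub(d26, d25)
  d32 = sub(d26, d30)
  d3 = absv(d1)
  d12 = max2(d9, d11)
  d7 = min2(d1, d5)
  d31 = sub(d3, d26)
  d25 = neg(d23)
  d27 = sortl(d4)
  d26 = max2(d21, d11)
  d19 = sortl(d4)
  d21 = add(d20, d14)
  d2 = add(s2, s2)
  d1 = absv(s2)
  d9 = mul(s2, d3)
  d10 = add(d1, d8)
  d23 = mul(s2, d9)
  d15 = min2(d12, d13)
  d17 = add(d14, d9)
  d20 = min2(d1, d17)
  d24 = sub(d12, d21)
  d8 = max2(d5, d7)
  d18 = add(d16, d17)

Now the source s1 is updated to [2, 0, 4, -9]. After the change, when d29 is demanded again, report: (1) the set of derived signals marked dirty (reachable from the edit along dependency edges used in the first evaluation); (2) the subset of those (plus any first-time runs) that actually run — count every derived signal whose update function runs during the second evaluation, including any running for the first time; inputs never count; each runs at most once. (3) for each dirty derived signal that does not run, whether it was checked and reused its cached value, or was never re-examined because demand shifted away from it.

Initial pass — values computed on the first demand:
  d1 = absv(-2) = 2
  d3 = absv(2) = 2
  d5 = neg(2) = -2
  d9 = mul(-2, 2) = -4
  d11 = suml([-8, -6]) = -14
  d12 = max2(-4, -14) = -4
  d14 = max2(-2, -4) = -2
  d17 = add(-2, -4) = -6
  d20 = min2(2, -6) = -6
  d21 = add(-6, -2) = -8
  d24 = sub(-4, -8) = 4
  d26 = max2(-8, -14) = -8
  d29 = min2(4, -8) = -8

Second demand — change propagation:
  d11: re-runs because s1 [-8, -6]->[2, 0, 4, -9]; new result -3.
  d12: re-runs because d11 -14->-3; new result -3.
  d14: re-runs because d12 -4->-3; new result -2 (unchanged).
  d17: re-examined; everything it read last time is the same (d14 unchanged, d9 unchanged) — cache -6 kept, no run.
  d20: re-examined; everything it read last time is the same (d1 unchanged, d17 unchanged) — cache -6 kept, no run.
  d21: re-examined; everything it read last time is the same (d20 unchanged, d14 unchanged) — cache -8 kept, no run.
  d24: re-runs because d12 -4->-3; new result 5.
  d26: re-runs because d11 -14->-3; new result -3.
  d29: re-runs because d24 4->5; d26 -8->-3; new result -3.

The important point: at d17 every value read last time is unchanged, so the dirty flag clears without a run.

Dirty set: d11, d12, d14, d17, d20, d21, d24, d26, d29.
Run set: d11, d12, d14, d24, d26, d29 (6 run).
Re-examined without running (cache reused): d17, d20, d21.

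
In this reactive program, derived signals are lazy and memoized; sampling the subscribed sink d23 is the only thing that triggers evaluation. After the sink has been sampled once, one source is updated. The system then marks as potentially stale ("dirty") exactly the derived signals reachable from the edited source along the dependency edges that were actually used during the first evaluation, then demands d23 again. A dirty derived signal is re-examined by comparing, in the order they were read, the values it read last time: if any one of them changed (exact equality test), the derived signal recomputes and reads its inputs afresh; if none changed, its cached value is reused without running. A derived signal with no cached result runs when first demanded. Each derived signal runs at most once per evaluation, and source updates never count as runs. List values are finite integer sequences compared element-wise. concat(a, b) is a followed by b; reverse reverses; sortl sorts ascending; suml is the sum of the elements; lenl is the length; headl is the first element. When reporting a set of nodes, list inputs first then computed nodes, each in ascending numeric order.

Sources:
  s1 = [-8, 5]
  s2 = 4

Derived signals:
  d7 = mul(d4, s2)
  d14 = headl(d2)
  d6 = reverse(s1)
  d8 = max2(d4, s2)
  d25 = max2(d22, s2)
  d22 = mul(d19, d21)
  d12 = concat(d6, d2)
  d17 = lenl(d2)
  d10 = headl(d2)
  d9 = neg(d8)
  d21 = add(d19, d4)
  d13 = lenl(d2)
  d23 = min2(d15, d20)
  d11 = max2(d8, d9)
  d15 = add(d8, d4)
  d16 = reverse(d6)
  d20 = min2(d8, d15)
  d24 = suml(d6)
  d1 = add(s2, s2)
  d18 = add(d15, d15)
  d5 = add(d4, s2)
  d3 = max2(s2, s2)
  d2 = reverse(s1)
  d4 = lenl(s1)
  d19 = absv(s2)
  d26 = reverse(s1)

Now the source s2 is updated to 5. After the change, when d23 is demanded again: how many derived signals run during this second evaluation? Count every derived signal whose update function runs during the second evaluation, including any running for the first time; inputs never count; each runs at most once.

First demand of the output computes:
  d4 = lenl([-8, 5]) = 2
  d8 = max2(2, 4) = 4
  d15 = add(4, 2) = 6
  d20 = min2(4, 6) = 4
  d23 = min2(6, 4) = 4

After the edit, cleaning proceeds:
  d8: a read changed (s2 4->5) — executes, giving 5.
  d15: a read changed (d8 4->5) — executes, giving 7.
  d20: a read changed (d8 4->5; d15 6->7) — executes, giving 5.
  d23: a read changed (d15 6->7; d20 4->5) — executes, giving 5.

4 derived signals run: d8, d15, d20, d23.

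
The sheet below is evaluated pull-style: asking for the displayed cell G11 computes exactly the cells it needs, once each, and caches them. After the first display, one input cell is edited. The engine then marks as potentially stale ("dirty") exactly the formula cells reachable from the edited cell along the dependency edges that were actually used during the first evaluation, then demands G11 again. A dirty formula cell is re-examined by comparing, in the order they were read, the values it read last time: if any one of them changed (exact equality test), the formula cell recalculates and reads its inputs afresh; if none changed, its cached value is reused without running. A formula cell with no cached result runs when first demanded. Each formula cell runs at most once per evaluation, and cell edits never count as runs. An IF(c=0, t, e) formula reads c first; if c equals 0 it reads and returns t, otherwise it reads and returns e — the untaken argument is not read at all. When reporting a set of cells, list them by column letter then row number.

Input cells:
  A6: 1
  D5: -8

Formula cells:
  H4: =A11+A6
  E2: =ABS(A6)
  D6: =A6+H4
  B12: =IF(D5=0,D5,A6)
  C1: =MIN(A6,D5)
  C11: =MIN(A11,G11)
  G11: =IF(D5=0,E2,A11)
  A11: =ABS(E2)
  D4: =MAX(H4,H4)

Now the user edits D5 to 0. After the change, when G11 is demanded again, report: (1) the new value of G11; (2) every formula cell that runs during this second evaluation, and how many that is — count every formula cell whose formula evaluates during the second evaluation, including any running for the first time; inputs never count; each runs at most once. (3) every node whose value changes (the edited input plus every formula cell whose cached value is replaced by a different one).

Demanding G11 again yields 1.
1 formula cells run: G11.
The nodes whose values change: D5.

First demand of the output computes:
  E2 = ABS(1) = 1
  A11 = ABS(1) = 1
  G11 = IF(D5=0: D5=-8 -> else branch A11) = 1

After the edit, cleaning proceeds:
  G11: a read changed (D5 -8->0) — executes, giving 1 — identical to its old value.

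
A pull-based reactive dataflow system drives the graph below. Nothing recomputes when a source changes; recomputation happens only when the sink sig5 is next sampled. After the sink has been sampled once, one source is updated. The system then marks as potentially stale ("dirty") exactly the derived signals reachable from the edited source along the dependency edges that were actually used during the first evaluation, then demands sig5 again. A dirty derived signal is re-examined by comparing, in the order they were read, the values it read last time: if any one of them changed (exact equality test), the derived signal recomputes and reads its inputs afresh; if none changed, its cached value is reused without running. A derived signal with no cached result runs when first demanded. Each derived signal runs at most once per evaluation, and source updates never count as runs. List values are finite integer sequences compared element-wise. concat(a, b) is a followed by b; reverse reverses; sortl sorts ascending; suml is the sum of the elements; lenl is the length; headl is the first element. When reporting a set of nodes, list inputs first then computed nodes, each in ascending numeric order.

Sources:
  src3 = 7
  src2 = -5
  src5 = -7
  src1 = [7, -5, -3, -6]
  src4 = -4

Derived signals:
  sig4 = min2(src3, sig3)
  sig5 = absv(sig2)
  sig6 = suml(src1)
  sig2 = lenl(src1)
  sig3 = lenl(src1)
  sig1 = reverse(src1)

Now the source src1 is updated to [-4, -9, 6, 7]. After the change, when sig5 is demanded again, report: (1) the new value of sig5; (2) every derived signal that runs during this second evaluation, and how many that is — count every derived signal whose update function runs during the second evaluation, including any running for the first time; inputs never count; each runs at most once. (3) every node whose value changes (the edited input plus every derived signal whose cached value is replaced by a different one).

First evaluation (everything demanded from the output):
  sig2 = lenl([7, -5, -3, -6]) = 4
  sig5 = absv(4) = 4

Propagation after the edit:
  sig2: runs — src1 [7, -5, -3, -6]->[-4, -9, 6, 7]; result 4 (same value as before).
  sig5: checked — values it read are unchanged (sig2 unchanged); reused cached 4 without running.

Key observation: the change is absorbed at sig2 — it re-runs but produces the same value, and the output's value is unchanged.

New value of sig5: 4.
Derived signals that run: sig2 — 1 in total.
Values that change: src1.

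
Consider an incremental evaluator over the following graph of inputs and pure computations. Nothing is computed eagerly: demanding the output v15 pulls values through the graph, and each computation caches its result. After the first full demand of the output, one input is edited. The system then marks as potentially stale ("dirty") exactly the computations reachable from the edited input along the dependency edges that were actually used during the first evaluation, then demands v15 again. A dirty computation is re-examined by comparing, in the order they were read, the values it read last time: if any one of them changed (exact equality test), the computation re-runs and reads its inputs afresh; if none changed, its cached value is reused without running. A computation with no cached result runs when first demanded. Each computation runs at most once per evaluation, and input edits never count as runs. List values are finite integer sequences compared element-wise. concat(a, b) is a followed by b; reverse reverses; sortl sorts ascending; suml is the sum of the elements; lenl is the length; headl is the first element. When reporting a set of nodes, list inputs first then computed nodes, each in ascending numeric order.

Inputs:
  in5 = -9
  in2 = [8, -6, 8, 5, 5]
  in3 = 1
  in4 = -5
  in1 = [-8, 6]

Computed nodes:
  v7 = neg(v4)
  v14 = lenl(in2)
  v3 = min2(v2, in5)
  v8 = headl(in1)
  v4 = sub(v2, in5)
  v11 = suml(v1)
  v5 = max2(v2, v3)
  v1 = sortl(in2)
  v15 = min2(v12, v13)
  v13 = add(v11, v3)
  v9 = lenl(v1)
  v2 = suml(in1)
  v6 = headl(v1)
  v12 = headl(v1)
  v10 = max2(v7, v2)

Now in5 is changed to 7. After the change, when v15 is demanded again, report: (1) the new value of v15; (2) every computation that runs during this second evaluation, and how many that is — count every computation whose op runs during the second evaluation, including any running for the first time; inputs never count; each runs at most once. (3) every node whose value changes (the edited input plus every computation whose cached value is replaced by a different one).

Initial pass — values computed on the first demand:
  v1 = sortl([8, -6, 8, 5, 5]) = [-6, 5, 5, 8, 8]
  v2 = suml([-8, 6]) = -2
  v3 = min2(-2, -9) = -9
  v11 = suml([-6, 5, 5, 8, 8]) = 20
  v12 = headl([-6, 5, 5, 8, 8]) = -6
  v13 = add(20, -9) = 11
  v15 = min2(-6, 11) = -6

Second demand — change propagation:
  v3: re-runs because in5 -9->7; new result -2.
  v13: re-runs because v3 -9->-2; new result 18.
  v15: re-runs because v13 11->18; new result -6 (unchanged).

v15 now evaluates to -6.
Run set: v3, v13, v15 (3 run).
Changed values: in5, v3, v13.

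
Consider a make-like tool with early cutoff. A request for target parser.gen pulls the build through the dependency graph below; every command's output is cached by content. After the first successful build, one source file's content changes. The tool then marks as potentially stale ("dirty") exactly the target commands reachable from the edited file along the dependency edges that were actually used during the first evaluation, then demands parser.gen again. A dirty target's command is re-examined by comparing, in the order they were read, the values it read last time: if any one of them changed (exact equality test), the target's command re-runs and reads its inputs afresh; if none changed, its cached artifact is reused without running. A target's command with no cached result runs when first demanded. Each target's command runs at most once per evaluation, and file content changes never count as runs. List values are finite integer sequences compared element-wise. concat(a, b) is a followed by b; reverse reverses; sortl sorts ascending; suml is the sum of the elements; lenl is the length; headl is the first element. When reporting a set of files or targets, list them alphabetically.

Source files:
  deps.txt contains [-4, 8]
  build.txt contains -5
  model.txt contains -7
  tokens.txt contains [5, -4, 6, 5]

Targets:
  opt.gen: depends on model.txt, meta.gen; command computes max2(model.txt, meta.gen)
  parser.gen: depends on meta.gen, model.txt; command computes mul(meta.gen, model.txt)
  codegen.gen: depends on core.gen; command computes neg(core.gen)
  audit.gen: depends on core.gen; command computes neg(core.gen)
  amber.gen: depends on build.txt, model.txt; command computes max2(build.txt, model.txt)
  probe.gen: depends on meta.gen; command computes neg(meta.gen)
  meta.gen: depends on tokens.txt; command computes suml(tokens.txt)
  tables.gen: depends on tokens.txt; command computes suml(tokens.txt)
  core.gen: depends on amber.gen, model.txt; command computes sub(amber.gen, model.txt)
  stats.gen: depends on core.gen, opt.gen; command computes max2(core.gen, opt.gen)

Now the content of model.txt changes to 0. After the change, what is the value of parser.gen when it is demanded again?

First demand of the output computes:
  meta.gen = suml([5, -4, 6, 5]) = 12
  parser.gen = mul(12, -7) = -84

After the edit, cleaning proceeds:
  parser.gen: a read changed (model.txt -7->0) — executes, giving 0.

Demanding parser.gen again yields 0.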